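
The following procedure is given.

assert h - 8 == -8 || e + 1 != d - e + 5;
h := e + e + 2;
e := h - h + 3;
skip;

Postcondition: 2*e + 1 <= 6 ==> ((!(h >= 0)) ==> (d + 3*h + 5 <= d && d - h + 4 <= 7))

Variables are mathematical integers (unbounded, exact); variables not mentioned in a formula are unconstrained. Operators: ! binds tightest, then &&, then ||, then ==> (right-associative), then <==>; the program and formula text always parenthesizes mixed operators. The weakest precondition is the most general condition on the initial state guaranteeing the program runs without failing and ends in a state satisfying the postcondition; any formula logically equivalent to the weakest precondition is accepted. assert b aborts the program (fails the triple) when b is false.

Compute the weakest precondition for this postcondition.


Working backward. After the program, the postcondition 2*e + 1 <= 6 ==> ((!(h >= 0)) ==> (d + 3*h + 5 <= d && d - h + 4 <= 7)) must hold; in canonical form it is 2*e <= 5 ==> ((!(h >= 0)) ==> (3*h <= -5 && d <= h + 3)).
Before skip: 2*e <= 5 ==> ((!(h >= 0)) ==> (3*h <= -5 && d <= h + 3))
Before e := h - h + 3: true
Before h := e + e + 2: true
Before assert h - 8 == -8 || e + 1 != d - e + 5: h == 0 || 2*e != d + 4
Answer: WP = h == 0 || 2*e != d + 4


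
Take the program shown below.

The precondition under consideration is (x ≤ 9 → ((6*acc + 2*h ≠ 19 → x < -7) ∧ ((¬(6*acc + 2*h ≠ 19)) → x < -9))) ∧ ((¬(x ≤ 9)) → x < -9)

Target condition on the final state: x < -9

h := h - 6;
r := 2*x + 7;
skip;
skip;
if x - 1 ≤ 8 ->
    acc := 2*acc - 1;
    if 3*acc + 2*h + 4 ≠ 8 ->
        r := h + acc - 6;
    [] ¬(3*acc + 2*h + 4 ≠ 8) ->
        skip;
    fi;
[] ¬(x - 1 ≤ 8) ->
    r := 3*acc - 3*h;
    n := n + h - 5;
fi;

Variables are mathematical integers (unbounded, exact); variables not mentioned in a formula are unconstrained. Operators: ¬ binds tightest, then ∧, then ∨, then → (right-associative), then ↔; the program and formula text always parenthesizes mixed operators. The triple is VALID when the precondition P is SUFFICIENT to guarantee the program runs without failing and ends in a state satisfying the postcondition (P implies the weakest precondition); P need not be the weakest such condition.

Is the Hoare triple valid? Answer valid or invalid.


Working backward. After the program, x < -9 must hold.
Then branch requires (6*acc + 2*h ≠ 7 → x < -9) ∧ ((¬(6*acc + 2*h ≠ 7)) → x < -9); else branch requires x < -9.
Before the if: (x ≤ 9 → ((6*acc + 2*h ≠ 7 → x < -9) ∧ ((¬(6*acc + 2*h ≠ 7)) → x < -9))) ∧ ((¬(x ≤ 9)) → x < -9)
Before skip: (x ≤ 9 → ((6*acc + 2*h ≠ 7 → x < -9) ∧ ((¬(6*acc + 2*h ≠ 7)) → x < -9))) ∧ ((¬(x ≤ 9)) → x < -9)
Before skip: (x ≤ 9 → ((6*acc + 2*h ≠ 7 → x < -9) ∧ ((¬(6*acc + 2*h ≠ 7)) → x < -9))) ∧ ((¬(x ≤ 9)) → x < -9)
Before r := 2*x + 7: (x ≤ 9 → ((6*acc + 2*h ≠ 7 → x < -9) ∧ ((¬(6*acc + 2*h ≠ 7)) → x < -9))) ∧ ((¬(x ≤ 9)) → x < -9)
Before h := h - 6: (x ≤ 9 → ((6*acc + 2*h ≠ 19 → x < -9) ∧ ((¬(6*acc + 2*h ≠ 19)) → x < -9))) ∧ ((¬(x ≤ 9)) → x < -9)
The weakest precondition is (x ≤ 9 → ((6*acc + 2*h ≠ 19 → x < -9) ∧ ((¬(6*acc + 2*h ≠ 19)) → x < -9))) ∧ ((¬(x ≤ 9)) → x < -9).
Check whether (x ≤ 9 → ((6*acc + 2*h ≠ 19 → x < -7) ∧ ((¬(6*acc + 2*h ≠ 19)) → x < -9))) ∧ ((¬(x ≤ 9)) → x < -9) implies it.
Countermodel: at the initial state acc = 0, h = 0, x = -8, the precondition holds but the weakest precondition fails.
Answer: invalid


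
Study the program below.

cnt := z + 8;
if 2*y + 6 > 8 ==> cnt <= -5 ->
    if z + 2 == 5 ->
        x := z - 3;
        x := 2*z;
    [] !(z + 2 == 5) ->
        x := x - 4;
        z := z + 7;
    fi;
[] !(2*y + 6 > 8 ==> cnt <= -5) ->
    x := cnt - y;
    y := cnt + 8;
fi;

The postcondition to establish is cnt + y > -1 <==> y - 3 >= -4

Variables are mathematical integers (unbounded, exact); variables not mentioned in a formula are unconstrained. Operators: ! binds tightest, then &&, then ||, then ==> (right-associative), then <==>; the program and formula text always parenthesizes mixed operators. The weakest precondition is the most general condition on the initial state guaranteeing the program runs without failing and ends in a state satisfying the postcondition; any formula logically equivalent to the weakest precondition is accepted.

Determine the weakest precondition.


Working backward. After the program, the postcondition cnt + y > -1 <==> y - 3 >= -4 must hold; in canonical form it is cnt + y > -1 <==> y >= -1.
Then branch requires (z == 3 ==> (cnt + y > -1 <==> y >= -1)) && ((!(z == 3)) ==> (cnt + y > -1 <==> y >= -1)); else branch requires 2*cnt > -9 <==> cnt >= -9.
Before the if: ((2*y > 2 ==> cnt <= -5) ==> ((z == 3 ==> (cnt + y > -1 <==> y >= -1)) && ((!(z == 3)) ==> (cnt + y > -1 <==> y >= -1)))) && ((!(2*y > 2 ==> cnt <= -5)) ==> (2*cnt > -9 <==> cnt >= -9))
Before cnt := z + 8: ((2*y > 2 ==> z <= -13) ==> ((z == 3 ==> (y + z > -9 <==> y >= -1)) && ((!(z == 3)) ==> (y + z > -9 <==> y >= -1)))) && ((!(2*y > 2 ==> z <= -13)) ==> (2*z > -25 <==> z >= -17))
Answer: WP = ((2*y > 2 ==> z <= -13) ==> ((z == 3 ==> (y + z > -9 <==> y >= -1)) && ((!(z == 3)) ==> (y + z > -9 <==> y >= -1)))) && ((!(2*y > 2 ==> z <= -13)) ==> (2*z > -25 <==> z >= -17))


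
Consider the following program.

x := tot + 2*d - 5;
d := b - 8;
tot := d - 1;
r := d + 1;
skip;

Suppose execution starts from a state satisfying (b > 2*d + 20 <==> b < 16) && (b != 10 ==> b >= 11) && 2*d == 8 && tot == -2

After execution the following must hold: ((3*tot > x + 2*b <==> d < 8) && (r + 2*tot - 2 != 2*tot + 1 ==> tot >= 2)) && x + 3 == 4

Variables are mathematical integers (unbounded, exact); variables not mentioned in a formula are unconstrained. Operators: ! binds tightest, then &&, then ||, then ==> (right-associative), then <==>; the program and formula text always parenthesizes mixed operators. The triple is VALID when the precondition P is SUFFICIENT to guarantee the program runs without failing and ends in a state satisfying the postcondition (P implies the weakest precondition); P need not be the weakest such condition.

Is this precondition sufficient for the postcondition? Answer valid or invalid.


Working backward. After the program, the postcondition ((3*tot > x + 2*b <==> d < 8) && (r + 2*tot - 2 != 2*tot + 1 ==> tot >= 2)) && x + 3 == 4 must hold; in canonical form it is (3*tot > 2*b + x <==> d < 8) && (r != 3 ==> tot >= 2) && x == 1.
Before skip: (3*tot > 2*b + x <==> d < 8) && (r != 3 ==> tot >= 2) && x == 1
Before r := d + 1: (3*tot > 2*b + x <==> d < 8) && (d != 2 ==> tot >= 2) && x == 1
Before tot := d - 1: (3*d > 2*b + x + 3 <==> d < 8) && (d != 2 ==> d >= 3) && x == 1
Before d := b - 8: (b > x + 27 <==> b < 16) && (b != 10 ==> b >= 11) && x == 1
Before x := tot + 2*d - 5: (b > 2*d + tot + 22 <==> b < 16) && (b != 10 ==> b >= 11) && 2*d + tot == 6
The weakest precondition is (b > 2*d + tot + 22 <==> b < 16) && (b != 10 ==> b >= 11) && 2*d + tot == 6.
Check whether (b > 2*d + 20 <==> b < 16) && (b != 10 ==> b >= 11) && 2*d == 8 && tot == -2 implies it.
Every state satisfying the precondition satisfies the weakest precondition: the implication holds.
Answer: valid


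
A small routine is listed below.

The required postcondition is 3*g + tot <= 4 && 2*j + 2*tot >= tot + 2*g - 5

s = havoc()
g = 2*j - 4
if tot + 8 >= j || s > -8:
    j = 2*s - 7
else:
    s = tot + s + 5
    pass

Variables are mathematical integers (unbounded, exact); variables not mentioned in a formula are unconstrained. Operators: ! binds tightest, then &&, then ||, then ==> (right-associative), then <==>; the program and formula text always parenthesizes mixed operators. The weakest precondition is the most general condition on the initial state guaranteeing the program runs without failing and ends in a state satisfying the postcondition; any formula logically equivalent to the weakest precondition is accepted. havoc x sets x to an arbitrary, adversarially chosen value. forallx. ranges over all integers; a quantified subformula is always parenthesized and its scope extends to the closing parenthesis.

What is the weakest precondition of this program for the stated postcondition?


Working backward. After the program, the postcondition 3*g + tot <= 4 && 2*j + 2*tot >= tot + 2*g - 5 must hold; in canonical form it is 3*g + tot <= 4 && 2*j + tot >= 2*g - 5.
Then branch requires 3*g + tot <= 4 && 4*s + tot >= 2*g + 9; else branch requires 3*g + tot <= 4 && 2*j + tot >= 2*g - 5.
Before the if: ((tot >= j - 8 || s > -8) ==> (3*g + tot <= 4 && 4*s + tot >= 2*g + 9)) && ((!(tot >= j - 8 || s > -8)) ==> (3*g + tot <= 4 && 2*j + tot >= 2*g - 5))
Before g := 2*j - 4: ((tot >= j - 8 || s > -8) ==> (6*j + tot <= 16 && 4*s + tot >= 4*j + 1)) && ((!(tot >= j - 8 || s > -8)) ==> (6*j + tot <= 16 && tot >= 2*j - 13))
Before havoc s: forall s_1. (((tot >= j - 8 || s_1 > -8) ==> (6*j + tot <= 16 && 4*s_1 + tot >= 4*j + 1)) && ((!(tot >= j - 8 || s_1 > -8)) ==> (6*j + tot <= 16 && tot >= 2*j - 13)))
Answer: WP = forall s_1. (((tot >= j - 8 || s_1 > -8) ==> (6*j + tot <= 16 && 4*s_1 + tot >= 4*j + 1)) && ((!(tot >= j - 8 || s_1 > -8)) ==> (6*j + tot <= 16 && tot >= 2*j - 13)))


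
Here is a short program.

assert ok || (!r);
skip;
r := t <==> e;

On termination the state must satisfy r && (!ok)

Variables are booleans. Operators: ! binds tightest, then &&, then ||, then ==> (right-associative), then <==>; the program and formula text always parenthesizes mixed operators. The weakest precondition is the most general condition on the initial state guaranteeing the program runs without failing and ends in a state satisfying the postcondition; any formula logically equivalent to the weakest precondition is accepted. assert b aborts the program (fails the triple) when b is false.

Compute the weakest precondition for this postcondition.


Working backward. After the program, r && (!ok) must hold.
Before r := t <==> e: (t <==> e) && (!ok)
Before skip: (t <==> e) && (!ok)
Before assert ok || (!r): (ok || (!r)) && (t <==> e) && (!ok)
Answer: WP = (ok || (!r)) && (t <==> e) && (!ok)


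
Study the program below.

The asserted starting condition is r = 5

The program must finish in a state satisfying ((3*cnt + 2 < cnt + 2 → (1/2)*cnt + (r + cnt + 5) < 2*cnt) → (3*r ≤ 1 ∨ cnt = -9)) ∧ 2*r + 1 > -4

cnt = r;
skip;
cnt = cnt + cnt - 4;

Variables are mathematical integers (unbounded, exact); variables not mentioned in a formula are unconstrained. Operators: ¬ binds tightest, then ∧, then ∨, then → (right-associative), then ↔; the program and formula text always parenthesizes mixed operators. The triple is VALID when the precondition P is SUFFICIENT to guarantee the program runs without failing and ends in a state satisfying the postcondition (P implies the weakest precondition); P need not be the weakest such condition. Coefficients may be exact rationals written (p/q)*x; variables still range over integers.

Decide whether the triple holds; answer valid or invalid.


Working backward. After the program, the postcondition ((3*cnt + 2 < cnt + 2 → (1/2)*cnt + (r + cnt + 5) < 2*cnt) → (3*r ≤ 1 ∨ cnt = -9)) ∧ 2*r + 1 > -4 must hold; in canonical form it is ((2*cnt < 0 → r < (1/2)*cnt - 5) → (3*r ≤ 1 ∨ cnt = -9)) ∧ 2*r > -5.
Before cnt := cnt + cnt - 4: ((4*cnt < 8 → r < cnt - 7) → (3*r ≤ 1 ∨ 2*cnt = -5)) ∧ 2*r > -5
Before skip: ((4*cnt < 8 → r < cnt - 7) → (3*r ≤ 1 ∨ 2*cnt = -5)) ∧ 2*r > -5
Before cnt := r: ((¬(4*r < 8)) → (3*r ≤ 1 ∨ 2*r = -5)) ∧ 2*r > -5
The weakest precondition is ((¬(4*r < 8)) → (3*r ≤ 1 ∨ 2*r = -5)) ∧ 2*r > -5.
Check whether r = 5 implies it.
Countermodel: at the initial state r = 5, the precondition holds but the weakest precondition fails.
Answer: invalid


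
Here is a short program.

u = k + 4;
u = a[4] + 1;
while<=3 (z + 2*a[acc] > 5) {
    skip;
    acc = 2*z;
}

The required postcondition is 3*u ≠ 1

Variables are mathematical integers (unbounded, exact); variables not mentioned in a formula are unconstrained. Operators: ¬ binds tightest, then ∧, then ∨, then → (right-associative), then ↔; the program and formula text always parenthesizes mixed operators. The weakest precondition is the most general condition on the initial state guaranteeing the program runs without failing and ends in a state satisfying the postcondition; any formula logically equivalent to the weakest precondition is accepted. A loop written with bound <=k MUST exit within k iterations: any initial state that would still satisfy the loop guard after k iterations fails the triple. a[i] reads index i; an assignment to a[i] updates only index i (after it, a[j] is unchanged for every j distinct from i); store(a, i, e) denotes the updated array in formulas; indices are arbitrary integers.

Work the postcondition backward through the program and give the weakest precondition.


Working backward. After the program, 3*u ≠ 1 must hold.
Before the loop (bound <=3), unroll the exhaustion recursion (WP_0 = exit-now case; WP_j = one more guarded iteration, up to j = 3):
  WP_0: (¬(2*a[acc] + z > 5)) ∧ 3*u ≠ 1
  WP_1: (2*a[acc] + z > 5 → ((¬(2*a[2*z] + z > 5)) ∧ 3*u ≠ 1)) ∧ ((¬(2*a[acc] + z > 5)) → 3*u ≠ 1)
  WP_2: (2*a[acc] + z > 5 → ((2*a[2*z] + z > 5 → ((¬(2*a[2*z] + z > 5)) ∧ 3*u ≠ 1)) ∧ ((¬(2*a[2*z] + z > 5)) → 3*u ≠ 1))) ∧ ((¬(2*a[acc] + z > 5)) → 3*u ≠ 1)
  WP_3: (2*a[acc] + z > 5 → ((2*a[2*z] + z > 5 → ((2*a[2*z] + z > 5 → ((¬(2*a[2*z] + z > 5)) ∧ 3*u ≠ 1)) ∧ ((¬(2*a[2*z] + z > 5)) → 3*u ≠ 1))) ∧ ((¬(2*a[2*z] + z > 5)) → 3*u ≠ 1))) ∧ ((¬(2*a[acc] + z > 5)) → 3*u ≠ 1)
So before the loop: (2*a[acc] + z > 5 → ((2*a[2*z] + z > 5 → ((2*a[2*z] + z > 5 → ((¬(2*a[2*z] + z > 5)) ∧ 3*u ≠ 1)) ∧ ((¬(2*a[2*z] + z > 5)) → 3*u ≠ 1))) ∧ ((¬(2*a[2*z] + z > 5)) → 3*u ≠ 1))) ∧ ((¬(2*a[acc] + z > 5)) → 3*u ≠ 1)
Before u := a[4] + 1: (2*a[acc] + z > 5 → ((2*a[2*z] + z > 5 → ((2*a[2*z] + z > 5 → ((¬(2*a[2*z] + z > 5)) ∧ 3*a[4] ≠ -2)) ∧ ((¬(2*a[2*z] + z > 5)) → 3*a[4] ≠ -2))) ∧ ((¬(2*a[2*z] + z > 5)) → 3*a[4] ≠ -2))) ∧ ((¬(2*a[acc] + z > 5)) → 3*a[4] ≠ -2)
Before u := k + 4: (2*a[acc] + z > 5 → ((2*a[2*z] + z > 5 → ((2*a[2*z] + z > 5 → ((¬(2*a[2*z] + z > 5)) ∧ 3*a[4] ≠ -2)) ∧ ((¬(2*a[2*z] + z > 5)) → 3*a[4] ≠ -2))) ∧ ((¬(2*a[2*z] + z > 5)) → 3*a[4] ≠ -2))) ∧ ((¬(2*a[acc] + z > 5)) → 3*a[4] ≠ -2)
Answer: WP = (2*a[acc] + z > 5 → ((2*a[2*z] + z > 5 → ((2*a[2*z] + z > 5 → ((¬(2*a[2*z] + z > 5)) ∧ 3*a[4] ≠ -2)) ∧ ((¬(2*a[2*z] + z > 5)) → 3*a[4] ≠ -2))) ∧ ((¬(2*a[2*z] + z > 5)) → 3*a[4] ≠ -2))) ∧ ((¬(2*a[acc] + z > 5)) → 3*a[4] ≠ -2)


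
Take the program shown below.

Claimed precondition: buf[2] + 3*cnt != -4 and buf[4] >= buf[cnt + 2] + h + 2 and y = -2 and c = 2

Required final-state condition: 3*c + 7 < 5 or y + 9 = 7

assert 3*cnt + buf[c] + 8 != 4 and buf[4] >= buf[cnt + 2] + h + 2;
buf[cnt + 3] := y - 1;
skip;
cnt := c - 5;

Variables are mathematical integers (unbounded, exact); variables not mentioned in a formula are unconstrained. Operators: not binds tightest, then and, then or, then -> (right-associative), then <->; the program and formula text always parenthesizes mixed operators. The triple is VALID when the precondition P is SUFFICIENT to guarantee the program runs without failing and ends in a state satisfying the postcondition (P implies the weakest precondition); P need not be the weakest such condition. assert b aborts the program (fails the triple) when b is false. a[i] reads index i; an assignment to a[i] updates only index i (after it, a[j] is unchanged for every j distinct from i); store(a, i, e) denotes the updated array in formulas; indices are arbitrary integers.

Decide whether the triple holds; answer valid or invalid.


Working backward. After the program, the postcondition 3*c + 7 < 5 or y + 9 = 7 must hold; in canonical form it is 3*c < -2 or y = -2.
Before cnt := c - 5: 3*c < -2 or y = -2
Before skip: 3*c < -2 or y = -2
Before buf[cnt + 3] := y - 1: 3*c < -2 or y = -2
Before assert 3*cnt + buf[c] + 8 != 4 and buf[4] >= buf[cnt + 2] + h + 2: buf[c] + 3*cnt != -4 and buf[4] >= buf[cnt + 2] + h + 2 and (3*c < -2 or y = -2)
The weakest precondition is buf[c] + 3*cnt != -4 and buf[4] >= buf[cnt + 2] + h + 2 and (3*c < -2 or y = -2).
Check whether buf[2] + 3*cnt != -4 and buf[4] >= buf[cnt + 2] + h + 2 and y = -2 and c = 2 implies it.
Every state satisfying the precondition satisfies the weakest precondition: the implication holds.
Answer: valid


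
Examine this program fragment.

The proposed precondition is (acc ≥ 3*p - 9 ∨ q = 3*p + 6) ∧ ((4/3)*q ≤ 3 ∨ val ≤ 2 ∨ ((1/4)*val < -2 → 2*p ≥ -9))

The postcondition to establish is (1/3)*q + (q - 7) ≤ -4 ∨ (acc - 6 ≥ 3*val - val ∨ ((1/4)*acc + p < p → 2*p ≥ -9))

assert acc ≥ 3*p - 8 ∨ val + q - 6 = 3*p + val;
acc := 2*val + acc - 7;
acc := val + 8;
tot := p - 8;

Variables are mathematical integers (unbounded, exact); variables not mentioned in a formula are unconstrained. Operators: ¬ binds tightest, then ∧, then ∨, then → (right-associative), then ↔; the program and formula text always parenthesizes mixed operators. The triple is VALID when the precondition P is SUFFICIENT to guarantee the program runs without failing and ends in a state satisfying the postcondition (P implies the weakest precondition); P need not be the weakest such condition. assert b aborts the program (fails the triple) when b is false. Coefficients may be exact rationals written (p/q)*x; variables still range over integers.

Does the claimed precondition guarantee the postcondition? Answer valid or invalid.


Working backward. After the program, the postcondition (1/3)*q + (q - 7) ≤ -4 ∨ (acc - 6 ≥ 3*val - val ∨ ((1/4)*acc + p < p → 2*p ≥ -9)) must hold; in canonical form it is (4/3)*q ≤ 3 ∨ acc ≥ 2*val + 6 ∨ ((1/4)*acc < 0 → 2*p ≥ -9).
Before tot := p - 8: (4/3)*q ≤ 3 ∨ acc ≥ 2*val + 6 ∨ ((1/4)*acc < 0 → 2*p ≥ -9)
Before acc := val + 8: (4/3)*q ≤ 3 ∨ val ≤ 2 ∨ ((1/4)*val < -2 → 2*p ≥ -9)
Before acc := 2*val + acc - 7: (4/3)*q ≤ 3 ∨ val ≤ 2 ∨ ((1/4)*val < -2 → 2*p ≥ -9)
Before assert acc ≥ 3*p - 8 ∨ val + q - 6 = 3*p + val: (acc ≥ 3*p - 8 ∨ q = 3*p + 6) ∧ ((4/3)*q ≤ 3 ∨ val ≤ 2 ∨ ((1/4)*val < -2 → 2*p ≥ -9))
The weakest precondition is (acc ≥ 3*p - 8 ∨ q = 3*p + 6) ∧ ((4/3)*q ≤ 3 ∨ val ≤ 2 ∨ ((1/4)*val < -2 → 2*p ≥ -9)).
Check whether (acc ≥ 3*p - 9 ∨ q = 3*p + 6) ∧ ((4/3)*q ≤ 3 ∨ val ≤ 2 ∨ ((1/4)*val < -2 → 2*p ≥ -9)) implies it.
Countermodel: at the initial state acc = -9, p = 0, q = 3, val = 3, the precondition holds but the weakest precondition fails.
Answer: invalid


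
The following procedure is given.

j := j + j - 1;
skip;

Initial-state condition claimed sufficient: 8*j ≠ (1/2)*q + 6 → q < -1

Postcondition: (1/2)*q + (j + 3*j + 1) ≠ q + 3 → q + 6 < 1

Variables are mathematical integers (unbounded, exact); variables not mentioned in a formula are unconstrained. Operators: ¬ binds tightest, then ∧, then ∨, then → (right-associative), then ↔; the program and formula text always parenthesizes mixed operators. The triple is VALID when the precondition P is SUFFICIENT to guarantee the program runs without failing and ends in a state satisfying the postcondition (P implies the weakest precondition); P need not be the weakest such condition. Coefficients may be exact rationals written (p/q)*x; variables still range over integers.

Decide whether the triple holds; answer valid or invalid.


Working backward. After the program, the postcondition (1/2)*q + (j + 3*j + 1) ≠ q + 3 → q + 6 < 1 must hold; in canonical form it is 4*j ≠ (1/2)*q + 2 → q < -5.
Before skip: 4*j ≠ (1/2)*q + 2 → q < -5
Before j := j + j - 1: 8*j ≠ (1/2)*q + 6 → q < -5
The weakest precondition is 8*j ≠ (1/2)*q + 6 → q < -5.
Check whether 8*j ≠ (1/2)*q + 6 → q < -1 implies it.
Countermodel: at the initial state j = 1, q = -2, the precondition holds but the weakest precondition fails.
Answer: invalid


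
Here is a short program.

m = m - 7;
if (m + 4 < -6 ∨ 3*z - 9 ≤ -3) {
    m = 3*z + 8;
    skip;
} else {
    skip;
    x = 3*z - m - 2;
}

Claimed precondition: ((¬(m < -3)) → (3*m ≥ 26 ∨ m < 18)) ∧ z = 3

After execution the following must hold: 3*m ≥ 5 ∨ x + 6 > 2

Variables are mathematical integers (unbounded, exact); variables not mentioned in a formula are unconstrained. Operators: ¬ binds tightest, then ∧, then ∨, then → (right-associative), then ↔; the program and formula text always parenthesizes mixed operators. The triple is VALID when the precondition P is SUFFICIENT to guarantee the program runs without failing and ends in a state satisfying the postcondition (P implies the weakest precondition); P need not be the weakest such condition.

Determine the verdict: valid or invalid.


Working backward. After the program, the postcondition 3*m ≥ 5 ∨ x + 6 > 2 must hold; in canonical form it is 3*m ≥ 5 ∨ x > -4.
Then branch requires 9*z ≥ -19 ∨ x > -4; else branch requires 3*m ≥ 5 ∨ 3*z > m - 2.
Before the if: ((m < -10 ∨ 3*z ≤ 6) → (9*z ≥ -19 ∨ x > -4)) ∧ ((¬(m < -10 ∨ 3*z ≤ 6)) → (3*m ≥ 5 ∨ 3*z > m - 2))
Before m := m - 7: ((m < -3 ∨ 3*z ≤ 6) → (9*z ≥ -19 ∨ x > -4)) ∧ ((¬(m < -3 ∨ 3*z ≤ 6)) → (3*m ≥ 26 ∨ 3*z > m - 9))
The weakest precondition is ((m < -3 ∨ 3*z ≤ 6) → (9*z ≥ -19 ∨ x > -4)) ∧ ((¬(m < -3 ∨ 3*z ≤ 6)) → (3*m ≥ 26 ∨ 3*z > m - 9)).
Check whether ((¬(m < -3)) → (3*m ≥ 26 ∨ m < 18)) ∧ z = 3 implies it.
Every state satisfying the precondition satisfies the weakest precondition: the implication holds.
Answer: valid


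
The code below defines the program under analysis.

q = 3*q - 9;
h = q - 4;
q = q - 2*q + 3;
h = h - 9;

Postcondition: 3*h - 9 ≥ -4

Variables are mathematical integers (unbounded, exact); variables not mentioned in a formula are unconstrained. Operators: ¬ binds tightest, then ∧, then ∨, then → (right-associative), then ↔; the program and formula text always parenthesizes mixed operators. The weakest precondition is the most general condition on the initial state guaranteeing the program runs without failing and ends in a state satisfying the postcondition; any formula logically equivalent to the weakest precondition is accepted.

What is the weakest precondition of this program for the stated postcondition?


Working backward. After the program, the postcondition 3*h - 9 ≥ -4 must hold; in canonical form it is 3*h ≥ 5.
Before h := h - 9: 3*h ≥ 32
Before q := q - 2*q + 3: 3*h ≥ 32
Before h := q - 4: 3*q ≥ 44
Before q := 3*q - 9: 9*q ≥ 71
Answer: WP = 9*q ≥ 71


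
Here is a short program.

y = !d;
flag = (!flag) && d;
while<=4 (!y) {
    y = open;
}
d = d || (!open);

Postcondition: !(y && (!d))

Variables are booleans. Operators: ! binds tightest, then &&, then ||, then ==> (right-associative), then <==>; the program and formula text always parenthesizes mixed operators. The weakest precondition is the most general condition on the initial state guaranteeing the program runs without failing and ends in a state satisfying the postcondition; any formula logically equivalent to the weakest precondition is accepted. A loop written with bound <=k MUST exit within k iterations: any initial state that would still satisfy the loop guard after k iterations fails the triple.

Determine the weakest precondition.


Working backward. After the program, !(y && (!d)) must hold.
Before d := d || (!open): !(y && (!(d || (!open))))
Before the loop (bound <=4), unroll the exhaustion recursion (WP_0 = exit-now case; WP_j = one more guarded iteration, up to j = 4):
  WP_0: y && (!(y && (!(d || (!open)))))
  WP_1: ((!y) ==> (open && (!(open && (!(d || (!open))))))) && (y ==> (!(y && (!(d || (!open))))))
  WP_2: ((!y) ==> (((!open) ==> (open && (!(open && (!(d || (!open))))))) && (open ==> (!(open && (!(d || (!open)))))))) && (y ==> (!(y && (!(d || (!open))))))
  WP_3: ((!y) ==> (((!open) ==> (((!open) ==> (open && (!(open && (!(d || (!open))))))) && (open ==> (!(open && (!(d || (!open)))))))) && (open ==> (!(open && (!(d || (!open)))))))) && (y ==> (!(y && (!(d || (!open))))))
  WP_4: ((!y) ==> (((!open) ==> (((!open) ==> (((!open) ==> (open && (!(open && (!(d || (!open))))))) && (open ==> (!(open && (!(d || (!open)))))))) && (open ==> (!(open && (!(d || (!open)))))))) && (open ==> (!(open && (!(d || (!open)))))))) && (y ==> (!(y && (!(d || (!open))))))
So before the loop: ((!y) ==> (((!open) ==> (((!open) ==> (((!open) ==> (open && (!(open && (!(d || (!open))))))) && (open ==> (!(open && (!(d || (!open)))))))) && (open ==> (!(open && (!(d || (!open)))))))) && (open ==> (!(open && (!(d || (!open)))))))) && (y ==> (!(y && (!(d || (!open))))))
Before flag := (!flag) && d: ((!y) ==> (((!open) ==> (((!open) ==> (((!open) ==> (open && (!(open && (!(d || (!open))))))) && (open ==> (!(open && (!(d || (!open)))))))) && (open ==> (!(open && (!(d || (!open)))))))) && (open ==> (!(open && (!(d || (!open)))))))) && (y ==> (!(y && (!(d || (!open))))))
Before y := !d: (d ==> (((!open) ==> (((!open) ==> (((!open) ==> (open && (!(open && (!(d || (!open))))))) && (open ==> (!(open && (!(d || (!open)))))))) && (open ==> (!(open && (!(d || (!open)))))))) && (open ==> (!(open && (!(d || (!open)))))))) && ((!d) ==> (!((!d) && (!(d || (!open))))))
Answer: WP = (d ==> (((!open) ==> (((!open) ==> (((!open) ==> (open && (!(open && (!(d || (!open))))))) && (open ==> (!(open && (!(d || (!open)))))))) && (open ==> (!(open && (!(d || (!open)))))))) && (open ==> (!(open && (!(d || (!open)))))))) && ((!d) ==> (!((!d) && (!(d || (!open))))))


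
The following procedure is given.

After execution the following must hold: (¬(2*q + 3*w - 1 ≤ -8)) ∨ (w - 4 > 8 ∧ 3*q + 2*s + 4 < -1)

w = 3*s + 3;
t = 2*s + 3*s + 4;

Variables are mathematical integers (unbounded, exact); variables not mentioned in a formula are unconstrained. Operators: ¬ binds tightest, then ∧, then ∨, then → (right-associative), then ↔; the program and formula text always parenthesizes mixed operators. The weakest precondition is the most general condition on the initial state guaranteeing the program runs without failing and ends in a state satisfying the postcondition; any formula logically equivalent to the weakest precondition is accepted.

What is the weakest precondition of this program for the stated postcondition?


Working backward. After the program, the postcondition (¬(2*q + 3*w - 1 ≤ -8)) ∨ (w - 4 > 8 ∧ 3*q + 2*s + 4 < -1) must hold; in canonical form it is (¬(2*q + 3*w ≤ -7)) ∨ (w > 12 ∧ 3*q + 2*s < -5).
Before t := 2*s + 3*s + 4: (¬(2*q + 3*w ≤ -7)) ∨ (w > 12 ∧ 3*q + 2*s < -5)
Before w := 3*s + 3: (¬(2*q + 9*s ≤ -16)) ∨ (3*s > 9 ∧ 3*q + 2*s < -5)
Answer: WP = (¬(2*q + 9*s ≤ -16)) ∨ (3*s > 9 ∧ 3*q + 2*s < -5)


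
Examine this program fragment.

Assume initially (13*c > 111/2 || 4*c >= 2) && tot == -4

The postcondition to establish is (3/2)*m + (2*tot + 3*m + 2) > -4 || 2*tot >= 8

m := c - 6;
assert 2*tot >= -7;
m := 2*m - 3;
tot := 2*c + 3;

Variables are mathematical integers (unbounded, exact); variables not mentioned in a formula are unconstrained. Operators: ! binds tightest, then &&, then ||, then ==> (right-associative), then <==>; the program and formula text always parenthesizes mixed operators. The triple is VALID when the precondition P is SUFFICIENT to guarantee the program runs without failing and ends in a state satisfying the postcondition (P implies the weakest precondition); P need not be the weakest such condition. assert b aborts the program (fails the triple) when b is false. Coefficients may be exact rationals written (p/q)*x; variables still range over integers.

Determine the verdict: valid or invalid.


Working backward. After the program, the postcondition (3/2)*m + (2*tot + 3*m + 2) > -4 || 2*tot >= 8 must hold; in canonical form it is (9/2)*m + 2*tot > -6 || 2*tot >= 8.
Before tot := 2*c + 3: 4*c + (9/2)*m > -12 || 4*c >= 2
Before m := 2*m - 3: 4*c + 9*m > 3/2 || 4*c >= 2
Before assert 2*tot >= -7: 2*tot >= -7 && (4*c + 9*m > 3/2 || 4*c >= 2)
Before m := c - 6: 2*tot >= -7 && (13*c > 111/2 || 4*c >= 2)
The weakest precondition is 2*tot >= -7 && (13*c > 111/2 || 4*c >= 2).
Check whether (13*c > 111/2 || 4*c >= 2) && tot == -4 implies it.
Countermodel: at the initial state c = 5, tot = -4, the precondition holds but the weakest precondition fails.
Answer: invalid


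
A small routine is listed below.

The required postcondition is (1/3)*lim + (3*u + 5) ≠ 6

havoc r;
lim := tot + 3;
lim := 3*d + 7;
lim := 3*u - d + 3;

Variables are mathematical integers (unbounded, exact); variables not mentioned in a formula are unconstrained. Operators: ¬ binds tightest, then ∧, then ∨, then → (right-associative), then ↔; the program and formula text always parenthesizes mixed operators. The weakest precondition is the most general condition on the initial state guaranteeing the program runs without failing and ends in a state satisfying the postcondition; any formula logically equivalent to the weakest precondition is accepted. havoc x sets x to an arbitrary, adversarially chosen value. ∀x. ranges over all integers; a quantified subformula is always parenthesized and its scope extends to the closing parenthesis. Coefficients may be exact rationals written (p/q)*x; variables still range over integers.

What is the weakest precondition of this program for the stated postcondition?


Working backward. After the program, the postcondition (1/3)*lim + (3*u + 5) ≠ 6 must hold; in canonical form it is (1/3)*lim + 3*u ≠ 1.
Before lim := 3*u - d + 3: 4*u ≠ (1/3)*d
Before lim := 3*d + 7: 4*u ≠ (1/3)*d
Before lim := tot + 3: 4*u ≠ (1/3)*d
Before havoc r: 4*u ≠ (1/3)*d
Answer: WP = 4*u ≠ (1/3)*d


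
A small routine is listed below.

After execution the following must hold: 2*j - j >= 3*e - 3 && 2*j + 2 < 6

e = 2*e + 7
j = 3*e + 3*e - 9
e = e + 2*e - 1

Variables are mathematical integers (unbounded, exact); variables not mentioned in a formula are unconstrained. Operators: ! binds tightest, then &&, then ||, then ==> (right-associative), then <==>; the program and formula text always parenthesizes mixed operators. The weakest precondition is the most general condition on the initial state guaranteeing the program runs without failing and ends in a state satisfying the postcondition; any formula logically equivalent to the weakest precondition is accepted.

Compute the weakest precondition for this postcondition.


Working backward. After the program, the postcondition 2*j - j >= 3*e - 3 && 2*j + 2 < 6 must hold; in canonical form it is j >= 3*e - 3 && 2*j < 4.
Before e := e + 2*e - 1: j >= 9*e - 6 && 2*j < 4
Before j := 3*e + 3*e - 9: 3*e <= -3 && 12*e < 22
Before e := 2*e + 7: 6*e <= -24 && 24*e < -62
Answer: WP = 6*e <= -24 && 24*e < -62


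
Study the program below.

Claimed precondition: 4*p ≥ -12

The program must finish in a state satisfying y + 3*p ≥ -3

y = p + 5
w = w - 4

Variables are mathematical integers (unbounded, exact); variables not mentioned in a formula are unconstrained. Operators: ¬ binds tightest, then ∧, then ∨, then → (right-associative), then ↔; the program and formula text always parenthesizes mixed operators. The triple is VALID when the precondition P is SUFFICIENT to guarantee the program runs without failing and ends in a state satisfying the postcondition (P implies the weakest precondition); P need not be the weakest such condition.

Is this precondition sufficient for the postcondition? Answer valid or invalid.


Working backward. After the program, the postcondition y + 3*p ≥ -3 must hold; in canonical form it is 3*p + y ≥ -3.
Before w := w - 4: 3*p + y ≥ -3
Before y := p + 5: 4*p ≥ -8
The weakest precondition is 4*p ≥ -8.
Check whether 4*p ≥ -12 implies it.
Countermodel: at the initial state p = -3, the precondition holds but the weakest precondition fails.
Answer: invalid


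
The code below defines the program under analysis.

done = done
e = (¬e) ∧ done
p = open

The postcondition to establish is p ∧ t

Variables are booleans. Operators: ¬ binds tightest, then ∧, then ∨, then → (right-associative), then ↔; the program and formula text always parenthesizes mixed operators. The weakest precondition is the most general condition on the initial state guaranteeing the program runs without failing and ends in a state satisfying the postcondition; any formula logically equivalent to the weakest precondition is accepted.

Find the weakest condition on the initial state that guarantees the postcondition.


Working backward. After the program, p ∧ t must hold.
Before p := open: open ∧ t
Before e := (¬e) ∧ done: open ∧ t
Before done := done: open ∧ t
Answer: WP = open ∧ t


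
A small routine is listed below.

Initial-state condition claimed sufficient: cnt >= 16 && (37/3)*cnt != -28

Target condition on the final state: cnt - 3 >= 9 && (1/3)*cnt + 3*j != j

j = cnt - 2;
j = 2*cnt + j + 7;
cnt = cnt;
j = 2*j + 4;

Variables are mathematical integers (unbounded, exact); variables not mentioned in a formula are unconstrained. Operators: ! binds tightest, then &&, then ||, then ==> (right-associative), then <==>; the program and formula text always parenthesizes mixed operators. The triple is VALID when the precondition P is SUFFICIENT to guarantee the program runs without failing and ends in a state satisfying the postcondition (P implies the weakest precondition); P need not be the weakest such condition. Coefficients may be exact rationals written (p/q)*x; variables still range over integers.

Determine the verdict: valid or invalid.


Working backward. After the program, the postcondition cnt - 3 >= 9 && (1/3)*cnt + 3*j != j must hold; in canonical form it is cnt >= 12 && (1/3)*cnt + 2*j != 0.
Before j := 2*j + 4: cnt >= 12 && (1/3)*cnt + 4*j != -8
Before cnt := cnt: cnt >= 12 && (1/3)*cnt + 4*j != -8
Before j := 2*cnt + j + 7: cnt >= 12 && (25/3)*cnt + 4*j != -36
Before j := cnt - 2: cnt >= 12 && (37/3)*cnt != -28
The weakest precondition is cnt >= 12 && (37/3)*cnt != -28.
Check whether cnt >= 16 && (37/3)*cnt != -28 implies it.
Every state satisfying the precondition satisfies the weakest precondition: the implication holds.
Answer: valid


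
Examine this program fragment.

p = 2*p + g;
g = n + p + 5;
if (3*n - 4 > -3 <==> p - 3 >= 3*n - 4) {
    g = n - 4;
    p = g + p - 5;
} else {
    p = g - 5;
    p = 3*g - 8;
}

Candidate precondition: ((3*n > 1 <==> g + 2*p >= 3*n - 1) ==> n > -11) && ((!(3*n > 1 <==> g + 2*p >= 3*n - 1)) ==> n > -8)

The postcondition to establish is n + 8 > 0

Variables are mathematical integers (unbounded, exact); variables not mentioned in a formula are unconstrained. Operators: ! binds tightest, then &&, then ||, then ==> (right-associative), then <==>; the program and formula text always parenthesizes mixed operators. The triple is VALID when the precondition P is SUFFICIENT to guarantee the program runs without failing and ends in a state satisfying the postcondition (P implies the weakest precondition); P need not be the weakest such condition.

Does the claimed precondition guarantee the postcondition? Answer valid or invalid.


Working backward. After the program, the postcondition n + 8 > 0 must hold; in canonical form it is n > -8.
Then branch requires n > -8; else branch requires n > -8.
Before the if: ((3*n > 1 <==> p >= 3*n - 1) ==> n > -8) && ((!(3*n > 1 <==> p >= 3*n - 1)) ==> n > -8)
Before g := n + p + 5: ((3*n > 1 <==> p >= 3*n - 1) ==> n > -8) && ((!(3*n > 1 <==> p >= 3*n - 1)) ==> n > -8)
Before p := 2*p + g: ((3*n > 1 <==> g + 2*p >= 3*n - 1) ==> n > -8) && ((!(3*n > 1 <==> g + 2*p >= 3*n - 1)) ==> n > -8)
The weakest precondition is ((3*n > 1 <==> g + 2*p >= 3*n - 1) ==> n > -8) && ((!(3*n > 1 <==> g + 2*p >= 3*n - 1)) ==> n > -8).
Check whether ((3*n > 1 <==> g + 2*p >= 3*n - 1) ==> n > -11) && ((!(3*n > 1 <==> g + 2*p >= 3*n - 1)) ==> n > -8) implies it.
Countermodel: at the initial state g = -32, n = -10, p = 0, the precondition holds but the weakest precondition fails.
Answer: invalid


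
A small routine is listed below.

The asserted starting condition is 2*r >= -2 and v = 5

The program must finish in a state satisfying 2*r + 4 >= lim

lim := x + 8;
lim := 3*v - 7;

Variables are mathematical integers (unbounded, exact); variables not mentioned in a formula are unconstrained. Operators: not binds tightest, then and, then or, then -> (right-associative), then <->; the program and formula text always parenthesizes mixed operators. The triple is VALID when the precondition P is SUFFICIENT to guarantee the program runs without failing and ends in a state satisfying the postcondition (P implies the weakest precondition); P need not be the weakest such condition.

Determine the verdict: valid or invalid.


Working backward. After the program, the postcondition 2*r + 4 >= lim must hold; in canonical form it is 2*r >= lim - 4.
Before lim := 3*v - 7: 2*r >= 3*v - 11
Before lim := x + 8: 2*r >= 3*v - 11
The weakest precondition is 2*r >= 3*v - 11.
Check whether 2*r >= -2 and v = 5 implies it.
Countermodel: at the initial state r = -1, v = 5, the precondition holds but the weakest precondition fails.
Answer: invalid


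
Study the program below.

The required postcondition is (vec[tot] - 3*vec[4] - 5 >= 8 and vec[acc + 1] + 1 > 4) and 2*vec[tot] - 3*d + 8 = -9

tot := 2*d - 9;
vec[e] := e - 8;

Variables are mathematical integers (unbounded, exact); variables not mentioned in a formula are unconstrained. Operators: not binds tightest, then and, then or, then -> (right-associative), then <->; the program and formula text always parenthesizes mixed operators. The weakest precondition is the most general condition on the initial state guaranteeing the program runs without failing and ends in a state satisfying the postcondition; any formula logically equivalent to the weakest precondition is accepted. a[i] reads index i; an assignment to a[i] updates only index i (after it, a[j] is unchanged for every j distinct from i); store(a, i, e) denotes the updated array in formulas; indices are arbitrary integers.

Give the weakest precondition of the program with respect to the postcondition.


Working backward. After the program, the postcondition (vec[tot] - 3*vec[4] - 5 >= 8 and vec[acc + 1] + 1 > 4) and 2*vec[tot] - 3*d + 8 = -9 must hold; in canonical form it is vec[tot] >= 3*vec[4] + 13 and vec[acc + 1] > 3 and 2*vec[tot] = 3*d - 17.
Before vec[e] := e - 8: store(vec, e, e - 8)[tot] >= 3*store(vec, e, e - 8)[4] + 13 and store(vec, e, e - 8)[acc + 1] > 3 and 2*store(vec, e, e - 8)[tot] = 3*d - 17
Before tot := 2*d - 9: store(vec, e, e - 8)[2*d - 9] >= 3*store(vec, e, e - 8)[4] + 13 and store(vec, e, e - 8)[acc + 1] > 3 and 2*store(vec, e, e - 8)[2*d - 9] = 3*d - 17
Answer: WP = store(vec, e, e - 8)[2*d - 9] >= 3*store(vec, e, e - 8)[4] + 13 and store(vec, e, e - 8)[acc + 1] > 3 and 2*store(vec, e, e - 8)[2*d - 9] = 3*d - 17


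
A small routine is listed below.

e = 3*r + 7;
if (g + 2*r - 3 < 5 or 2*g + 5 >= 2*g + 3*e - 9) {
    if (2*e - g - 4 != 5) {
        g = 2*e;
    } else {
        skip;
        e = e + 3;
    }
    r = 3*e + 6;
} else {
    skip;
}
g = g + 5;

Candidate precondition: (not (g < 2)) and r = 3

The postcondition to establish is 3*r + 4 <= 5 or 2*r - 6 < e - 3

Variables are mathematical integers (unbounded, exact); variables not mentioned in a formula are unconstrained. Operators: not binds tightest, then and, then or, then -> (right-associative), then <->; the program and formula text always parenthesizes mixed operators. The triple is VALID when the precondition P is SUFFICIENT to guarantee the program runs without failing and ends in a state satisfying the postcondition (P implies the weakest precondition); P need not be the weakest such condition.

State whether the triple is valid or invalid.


Working backward. After the program, the postcondition 3*r + 4 <= 5 or 2*r - 6 < e - 3 must hold; in canonical form it is 3*r <= 1 or 2*r < e + 3.
Before g := g + 5: 3*r <= 1 or 2*r < e + 3
Then branch requires (2*e != g + 9 -> (9*e <= -17 or 5*e < -9)) and ((not (2*e != g + 9)) -> (9*e <= -44 or 5*e < -24)); else branch requires 3*r <= 1 or 2*r < e + 3.
Before the if: ((g + 2*r < 8 or 3*e <= 14) -> ((2*e != g + 9 -> (9*e <= -17 or 5*e < -9)) and ((not (2*e != g + 9)) -> (9*e <= -44 or 5*e < -24)))) and ((not (g + 2*r < 8 or 3*e <= 14)) -> (3*r <= 1 or 2*r < e + 3))
Before e := 3*r + 7: ((g + 2*r < 8 or 9*r <= -7) -> ((6*r != g - 5 -> (27*r <= -80 or 15*r < -44)) and ((not (6*r != g - 5)) -> (27*r <= -107 or 15*r < -59)))) and ((not (g + 2*r < 8 or 9*r <= -7)) -> (3*r <= 1 or r > -10))
The weakest precondition is ((g + 2*r < 8 or 9*r <= -7) -> ((6*r != g - 5 -> (27*r <= -80 or 15*r < -44)) and ((not (6*r != g - 5)) -> (27*r <= -107 or 15*r < -59)))) and ((not (g + 2*r < 8 or 9*r <= -7)) -> (3*r <= 1 or r > -10)).
Check whether (not (g < 2)) and r = 3 implies it.
Every state satisfying the precondition satisfies the weakest precondition: the implication holds.
Answer: valid
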